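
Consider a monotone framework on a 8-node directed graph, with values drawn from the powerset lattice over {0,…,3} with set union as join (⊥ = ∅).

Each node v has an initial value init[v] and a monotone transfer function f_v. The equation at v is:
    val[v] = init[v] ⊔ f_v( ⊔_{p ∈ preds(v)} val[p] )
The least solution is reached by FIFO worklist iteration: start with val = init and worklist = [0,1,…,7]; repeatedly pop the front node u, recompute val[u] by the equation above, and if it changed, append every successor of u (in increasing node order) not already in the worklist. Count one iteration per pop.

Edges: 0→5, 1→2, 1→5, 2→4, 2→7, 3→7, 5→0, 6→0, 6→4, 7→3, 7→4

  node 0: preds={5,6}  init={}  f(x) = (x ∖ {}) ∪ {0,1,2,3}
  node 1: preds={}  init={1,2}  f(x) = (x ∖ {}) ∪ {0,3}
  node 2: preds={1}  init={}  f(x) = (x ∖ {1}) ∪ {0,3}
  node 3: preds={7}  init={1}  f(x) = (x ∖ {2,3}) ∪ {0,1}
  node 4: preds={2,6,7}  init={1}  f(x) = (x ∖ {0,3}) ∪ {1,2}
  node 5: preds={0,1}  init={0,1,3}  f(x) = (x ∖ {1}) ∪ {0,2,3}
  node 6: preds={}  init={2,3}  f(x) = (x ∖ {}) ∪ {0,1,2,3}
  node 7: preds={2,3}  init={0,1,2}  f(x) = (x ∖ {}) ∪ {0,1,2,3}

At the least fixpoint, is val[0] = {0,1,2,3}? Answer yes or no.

Iteration log — 11 steps:
  step 1. node 0  ⊔preds={0,1,2,3}  new={0,1,2,3}  old={}  +wl: 
  step 2. node 1  ⊔preds={}  new={0,1,2,3}  old={1,2}  +wl: 
  step 3. node 2  ⊔preds={0,1,2,3}  new={0,2,3}  old={}  +wl: 
  step 4. node 3  ⊔preds={0,1,2}  new={0,1}  old={1}  +wl: 
  step 5. node 4  ⊔preds={0,1,2,3}  new={1,2}  old={1}  +wl: 
  step 6. node 5  ⊔preds={0,1,2,3}  new={0,1,2,3}  old={0,1,3}  +wl: 0
  step 7. node 6  ⊔preds={}  new={0,1,2,3}  old={2,3}  +wl: 4
  step 8. node 7  ⊔preds={0,1,2,3}  new={0,1,2,3}  old={0,1,2}  +wl: 3
  step 9. node 0  ⊔preds={0,1,2,3}  new={0,1,2,3}  stable
  step 10. node 4  ⊔preds={0,1,2,3}  new={1,2}  stable
  step 11. node 3  ⊔preds={0,1,2,3}  new={0,1}  stable

Least fixpoint reached:
  node 0: {0,1,2,3}
  node 1: {0,1,2,3}
  node 2: {0,2,3}
  node 3: {0,1}
  node 4: {1,2}
  node 5: {0,1,2,3}
  node 6: {0,1,2,3}
  node 7: {0,1,2,3}

yes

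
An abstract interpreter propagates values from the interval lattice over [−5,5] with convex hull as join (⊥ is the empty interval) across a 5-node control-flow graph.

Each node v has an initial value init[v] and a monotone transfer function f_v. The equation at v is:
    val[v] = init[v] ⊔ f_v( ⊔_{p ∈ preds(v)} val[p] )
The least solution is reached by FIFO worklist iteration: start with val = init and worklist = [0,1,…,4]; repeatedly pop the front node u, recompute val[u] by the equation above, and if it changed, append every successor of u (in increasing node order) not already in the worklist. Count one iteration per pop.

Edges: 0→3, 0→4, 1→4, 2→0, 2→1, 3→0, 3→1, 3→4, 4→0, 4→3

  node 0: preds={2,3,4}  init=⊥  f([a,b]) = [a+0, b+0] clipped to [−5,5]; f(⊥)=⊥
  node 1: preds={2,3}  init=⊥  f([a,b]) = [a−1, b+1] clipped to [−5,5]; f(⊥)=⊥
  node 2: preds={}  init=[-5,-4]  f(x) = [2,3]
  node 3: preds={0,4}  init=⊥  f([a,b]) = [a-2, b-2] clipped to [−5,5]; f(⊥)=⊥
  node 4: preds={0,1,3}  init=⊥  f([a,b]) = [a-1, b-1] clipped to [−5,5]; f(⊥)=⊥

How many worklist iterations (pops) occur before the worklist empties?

Trace (12 dequeues):
  [1] u=0 | in [-5,-4] | out [-5,-4] | prev ⊥ | push {}
  [2] u=1 | in [-5,-4] | out [-5,-3] | prev ⊥ | push {}
  [3] u=2 | in ⊥ | out [-5,3] | prev [-5,-4] | push {0,1}
  [4] u=3 | in [-5,-4] | out [-5,-5] | prev ⊥ | push {}
  [5] u=4 | in [-5,-3] | out [-5,-4] | prev ⊥ | push {3}
  [6] u=0 | in [-5,3] | out [-5,3] | prev [-5,-4] | push {4}
  [7] u=1 | in [-5,3] | out [-5,4] | prev [-5,-3] | push {}
  [8] u=3 | in [-5,3] | out [-5,1] | prev [-5,-5] | push {0,1}
  [9] u=4 | in [-5,4] | out [-5,3] | prev [-5,-4] | push {3}
  [10] u=0 | in [-5,3] | out [-5,3] | ==
  [11] u=1 | in [-5,3] | out [-5,4] | ==
  [12] u=3 | in [-5,3] | out [-5,1] | ==

Converged values:
  [0] [-5,3]
  [1] [-5,4]
  [2] [-5,3]
  [3] [-5,1]
  [4] [-5,3]

12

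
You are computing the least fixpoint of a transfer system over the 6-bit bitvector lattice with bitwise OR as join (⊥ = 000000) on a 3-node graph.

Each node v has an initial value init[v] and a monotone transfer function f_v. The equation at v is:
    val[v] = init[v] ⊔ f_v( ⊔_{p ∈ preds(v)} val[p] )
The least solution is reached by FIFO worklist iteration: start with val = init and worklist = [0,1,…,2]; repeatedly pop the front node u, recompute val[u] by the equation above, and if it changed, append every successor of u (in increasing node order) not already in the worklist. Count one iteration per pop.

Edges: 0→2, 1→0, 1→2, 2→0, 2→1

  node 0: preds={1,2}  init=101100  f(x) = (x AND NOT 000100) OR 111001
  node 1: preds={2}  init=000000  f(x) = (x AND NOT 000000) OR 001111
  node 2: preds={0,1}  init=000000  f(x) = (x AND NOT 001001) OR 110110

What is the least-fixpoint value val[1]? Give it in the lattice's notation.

111111

Trace (7 dequeues):
  [1] u=0 | in 000000 | out 111101 | prev 101100 | push {}
  [2] u=1 | in 000000 | out 001111 | prev 000000 | push {0}
  [3] u=2 | in 111111 | out 110110 | prev 000000 | push {1}
  [4] u=0 | in 111111 | out 111111 | prev 111101 | push {2}
  [5] u=1 | in 110110 | out 111111 | prev 001111 | push {0}
  [6] u=2 | in 111111 | out 110110 | ==
  [7] u=0 | in 111111 | out 111111 | ==

Converged values:
  [0] 111111
  [1] 111111
  [2] 110110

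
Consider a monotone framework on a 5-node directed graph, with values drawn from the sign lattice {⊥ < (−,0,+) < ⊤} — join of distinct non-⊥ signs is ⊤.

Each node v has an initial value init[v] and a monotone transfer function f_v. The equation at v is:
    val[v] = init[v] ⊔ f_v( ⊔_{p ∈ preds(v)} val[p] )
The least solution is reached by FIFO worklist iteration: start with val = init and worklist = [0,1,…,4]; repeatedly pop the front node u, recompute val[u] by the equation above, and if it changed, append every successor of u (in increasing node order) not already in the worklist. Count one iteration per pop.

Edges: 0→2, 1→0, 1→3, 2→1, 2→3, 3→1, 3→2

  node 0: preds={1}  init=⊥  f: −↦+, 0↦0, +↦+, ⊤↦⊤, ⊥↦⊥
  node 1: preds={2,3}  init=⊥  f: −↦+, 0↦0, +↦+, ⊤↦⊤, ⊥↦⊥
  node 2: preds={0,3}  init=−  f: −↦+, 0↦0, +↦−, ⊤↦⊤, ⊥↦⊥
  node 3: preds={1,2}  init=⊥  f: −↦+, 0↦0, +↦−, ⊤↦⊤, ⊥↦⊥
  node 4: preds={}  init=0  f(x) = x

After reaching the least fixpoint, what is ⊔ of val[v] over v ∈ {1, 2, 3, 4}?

Trace (12 dequeues):
  [1] u=0 | in ⊥ | out ⊥ | ==
  [2] u=1 | in − | out + | prev ⊥ | push {0}
  [3] u=2 | in ⊥ | out − | ==
  [4] u=3 | in ⊤ | out ⊤ | prev ⊥ | push {1,2}
  [5] u=4 | in ⊥ | out 0 | ==
  [6] u=0 | in + | out + | prev ⊥ | push {}
  [7] u=1 | in ⊤ | out ⊤ | prev + | push {0,3}
  [8] u=2 | in ⊤ | out ⊤ | prev − | push {1}
  [9] u=0 | in ⊤ | out ⊤ | prev + | push {2}
  [10] u=3 | in ⊤ | out ⊤ | ==
  [11] u=1 | in ⊤ | out ⊤ | ==
  [12] u=2 | in ⊤ | out ⊤ | ==

Converged values:
  [0] ⊤
  [1] ⊤
  [2] ⊤
  [3] ⊤
  [4] 0

⊤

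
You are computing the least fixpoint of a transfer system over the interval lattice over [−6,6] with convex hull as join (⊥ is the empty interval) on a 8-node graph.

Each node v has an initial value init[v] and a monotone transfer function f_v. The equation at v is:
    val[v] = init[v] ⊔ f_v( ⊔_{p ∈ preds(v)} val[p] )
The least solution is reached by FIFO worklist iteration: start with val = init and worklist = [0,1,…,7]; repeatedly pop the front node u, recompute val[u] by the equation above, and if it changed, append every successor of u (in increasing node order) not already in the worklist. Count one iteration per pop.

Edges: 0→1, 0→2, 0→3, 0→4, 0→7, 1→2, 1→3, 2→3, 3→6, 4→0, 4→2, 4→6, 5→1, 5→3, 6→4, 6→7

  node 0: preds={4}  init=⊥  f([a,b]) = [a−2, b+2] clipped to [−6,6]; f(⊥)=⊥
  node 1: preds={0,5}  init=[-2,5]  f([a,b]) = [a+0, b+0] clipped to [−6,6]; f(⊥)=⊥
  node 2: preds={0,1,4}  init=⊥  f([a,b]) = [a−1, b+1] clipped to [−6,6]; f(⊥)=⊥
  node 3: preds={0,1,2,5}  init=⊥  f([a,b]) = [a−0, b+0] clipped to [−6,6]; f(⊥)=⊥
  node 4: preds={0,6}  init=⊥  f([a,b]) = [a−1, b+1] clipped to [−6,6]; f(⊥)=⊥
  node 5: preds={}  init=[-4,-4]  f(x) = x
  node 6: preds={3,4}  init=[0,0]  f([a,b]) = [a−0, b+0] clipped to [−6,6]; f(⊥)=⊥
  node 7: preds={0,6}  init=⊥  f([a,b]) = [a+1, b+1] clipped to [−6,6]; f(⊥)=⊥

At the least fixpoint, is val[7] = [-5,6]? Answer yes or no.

Iteration log — 23 steps:
  step 1. node 0  ⊔preds=⊥  new=⊥  stable
  step 2. node 1  ⊔preds=[-4,-4]  new=[-4,5]  old=[-2,5]  +wl: 
  step 3. node 2  ⊔preds=[-4,5]  new=[-5,6]  old=⊥  +wl: 
  step 4. node 3  ⊔preds=[-5,6]  new=[-5,6]  old=⊥  +wl: 
  step 5. node 4  ⊔preds=[0,0]  new=[-1,1]  old=⊥  +wl: 0,2
  step 6. node 5  ⊔preds=⊥  new=[-4,-4]  stable
  step 7. node 6  ⊔preds=[-5,6]  new=[-5,6]  old=[0,0]  +wl: 4
  step 8. node 7  ⊔preds=[-5,6]  new=[-4,6]  old=⊥  +wl: 
  step 9. node 0  ⊔preds=[-1,1]  new=[-3,3]  old=⊥  +wl: 1,3,7
  step 10. node 2  ⊔preds=[-4,5]  new=[-5,6]  stable
  step 11. node 4  ⊔preds=[-5,6]  new=[-6,6]  old=[-1,1]  +wl: 0,2,6
  step 12. node 1  ⊔preds=[-4,3]  new=[-4,5]  stable
  step 13. node 3  ⊔preds=[-5,6]  new=[-5,6]  stable
  step 14. node 7  ⊔preds=[-5,6]  new=[-4,6]  stable
  step 15. node 0  ⊔preds=[-6,6]  new=[-6,6]  old=[-3,3]  +wl: 1,3,4,7
  step 16. node 2  ⊔preds=[-6,6]  new=[-6,6]  old=[-5,6]  +wl: 
  step 17. node 6  ⊔preds=[-6,6]  new=[-6,6]  old=[-5,6]  +wl: 
  step 18. node 1  ⊔preds=[-6,6]  new=[-6,6]  old=[-4,5]  +wl: 2
  step 19. node 3  ⊔preds=[-6,6]  new=[-6,6]  old=[-5,6]  +wl: 6
  step 20. node 4  ⊔preds=[-6,6]  new=[-6,6]  stable
  step 21. node 7  ⊔preds=[-6,6]  new=[-5,6]  old=[-4,6]  +wl: 
  step 22. node 2  ⊔preds=[-6,6]  new=[-6,6]  stable
  step 23. node 6  ⊔preds=[-6,6]  new=[-6,6]  stable

Least fixpoint reached:
  node 0: [-6,6]
  node 1: [-6,6]
  node 2: [-6,6]
  node 3: [-6,6]
  node 4: [-6,6]
  node 5: [-4,-4]
  node 6: [-6,6]
  node 7: [-5,6]

yes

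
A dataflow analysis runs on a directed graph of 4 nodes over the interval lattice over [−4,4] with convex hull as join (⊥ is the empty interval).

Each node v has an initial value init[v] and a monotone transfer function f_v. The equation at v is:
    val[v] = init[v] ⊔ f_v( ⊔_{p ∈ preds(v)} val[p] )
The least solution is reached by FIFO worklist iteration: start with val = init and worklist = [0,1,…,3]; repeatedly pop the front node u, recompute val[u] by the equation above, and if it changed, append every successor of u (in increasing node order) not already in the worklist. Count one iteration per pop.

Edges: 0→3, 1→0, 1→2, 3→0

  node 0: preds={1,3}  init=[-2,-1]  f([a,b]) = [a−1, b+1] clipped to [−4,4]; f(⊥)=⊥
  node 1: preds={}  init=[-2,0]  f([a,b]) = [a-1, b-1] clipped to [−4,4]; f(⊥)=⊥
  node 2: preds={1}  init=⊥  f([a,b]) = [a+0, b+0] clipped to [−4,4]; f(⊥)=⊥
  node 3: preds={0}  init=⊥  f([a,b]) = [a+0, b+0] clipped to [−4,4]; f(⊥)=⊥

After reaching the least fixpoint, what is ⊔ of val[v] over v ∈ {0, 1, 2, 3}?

Trace (11 dequeues):
  [1] u=0 | in [-2,0] | out [-3,1] | prev [-2,-1] | push {}
  [2] u=1 | in ⊥ | out [-2,0] | ==
  [3] u=2 | in [-2,0] | out [-2,0] | prev ⊥ | push {}
  [4] u=3 | in [-3,1] | out [-3,1] | prev ⊥ | push {0}
  [5] u=0 | in [-3,1] | out [-4,2] | prev [-3,1] | push {3}
  [6] u=3 | in [-4,2] | out [-4,2] | prev [-3,1] | push {0}
  [7] u=0 | in [-4,2] | out [-4,3] | prev [-4,2] | push {3}
  [8] u=3 | in [-4,3] | out [-4,3] | prev [-4,2] | push {0}
  [9] u=0 | in [-4,3] | out [-4,4] | prev [-4,3] | push {3}
  [10] u=3 | in [-4,4] | out [-4,4] | prev [-4,3] | push {0}
  [11] u=0 | in [-4,4] | out [-4,4] | ==

Converged values:
  [0] [-4,4]
  [1] [-2,0]
  [2] [-2,0]
  [3] [-4,4]

[-4,4]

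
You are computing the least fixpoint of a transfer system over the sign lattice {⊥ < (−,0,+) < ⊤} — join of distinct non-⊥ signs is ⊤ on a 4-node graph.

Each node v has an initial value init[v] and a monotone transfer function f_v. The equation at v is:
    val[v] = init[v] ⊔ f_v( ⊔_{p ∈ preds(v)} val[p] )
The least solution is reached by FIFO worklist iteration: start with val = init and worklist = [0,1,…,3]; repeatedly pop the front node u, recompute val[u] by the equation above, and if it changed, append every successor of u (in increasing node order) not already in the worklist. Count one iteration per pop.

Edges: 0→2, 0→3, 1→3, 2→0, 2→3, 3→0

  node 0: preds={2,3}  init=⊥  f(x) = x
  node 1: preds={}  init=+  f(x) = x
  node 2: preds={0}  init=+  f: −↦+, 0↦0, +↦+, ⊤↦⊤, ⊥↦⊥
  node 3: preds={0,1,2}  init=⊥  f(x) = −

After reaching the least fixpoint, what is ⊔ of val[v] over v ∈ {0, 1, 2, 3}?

⊤

Iteration log — 8 steps:
  step 1. node 0  ⊔preds=+  new=+  old=⊥  +wl: 
  step 2. node 1  ⊔preds=⊥  new=+  stable
  step 3. node 2  ⊔preds=+  new=+  stable
  step 4. node 3  ⊔preds=+  new=−  old=⊥  +wl: 0
  step 5. node 0  ⊔preds=⊤  new=⊤  old=+  +wl: 2,3
  step 6. node 2  ⊔preds=⊤  new=⊤  old=+  +wl: 0
  step 7. node 3  ⊔preds=⊤  new=−  stable
  step 8. node 0  ⊔preds=⊤  new=⊤  stable

Least fixpoint reached:
  node 0: ⊤
  node 1: +
  node 2: ⊤
  node 3: −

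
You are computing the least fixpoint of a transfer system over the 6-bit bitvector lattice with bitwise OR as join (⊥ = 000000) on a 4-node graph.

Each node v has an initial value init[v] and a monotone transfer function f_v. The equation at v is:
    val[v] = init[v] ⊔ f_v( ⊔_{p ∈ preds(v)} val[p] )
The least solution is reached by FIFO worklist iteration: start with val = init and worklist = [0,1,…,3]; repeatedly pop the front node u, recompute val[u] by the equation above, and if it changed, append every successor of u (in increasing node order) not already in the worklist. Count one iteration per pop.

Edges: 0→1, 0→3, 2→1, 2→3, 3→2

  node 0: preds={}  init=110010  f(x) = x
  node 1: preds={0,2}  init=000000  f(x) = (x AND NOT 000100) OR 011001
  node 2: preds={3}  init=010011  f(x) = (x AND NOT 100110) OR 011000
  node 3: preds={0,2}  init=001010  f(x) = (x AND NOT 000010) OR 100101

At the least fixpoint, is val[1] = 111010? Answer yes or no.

Iteration log — 6 steps:
  step 1. node 0  ⊔preds=000000  new=110010  stable
  step 2. node 1  ⊔preds=110011  new=111011  old=000000  +wl: 
  step 3. node 2  ⊔preds=001010  new=011011  old=010011  +wl: 1
  step 4. node 3  ⊔preds=111011  new=111111  old=001010  +wl: 2
  step 5. node 1  ⊔preds=111011  new=111011  stable
  step 6. node 2  ⊔preds=111111  new=011011  stable

Least fixpoint reached:
  node 0: 110010
  node 1: 111011
  node 2: 011011
  node 3: 111111

no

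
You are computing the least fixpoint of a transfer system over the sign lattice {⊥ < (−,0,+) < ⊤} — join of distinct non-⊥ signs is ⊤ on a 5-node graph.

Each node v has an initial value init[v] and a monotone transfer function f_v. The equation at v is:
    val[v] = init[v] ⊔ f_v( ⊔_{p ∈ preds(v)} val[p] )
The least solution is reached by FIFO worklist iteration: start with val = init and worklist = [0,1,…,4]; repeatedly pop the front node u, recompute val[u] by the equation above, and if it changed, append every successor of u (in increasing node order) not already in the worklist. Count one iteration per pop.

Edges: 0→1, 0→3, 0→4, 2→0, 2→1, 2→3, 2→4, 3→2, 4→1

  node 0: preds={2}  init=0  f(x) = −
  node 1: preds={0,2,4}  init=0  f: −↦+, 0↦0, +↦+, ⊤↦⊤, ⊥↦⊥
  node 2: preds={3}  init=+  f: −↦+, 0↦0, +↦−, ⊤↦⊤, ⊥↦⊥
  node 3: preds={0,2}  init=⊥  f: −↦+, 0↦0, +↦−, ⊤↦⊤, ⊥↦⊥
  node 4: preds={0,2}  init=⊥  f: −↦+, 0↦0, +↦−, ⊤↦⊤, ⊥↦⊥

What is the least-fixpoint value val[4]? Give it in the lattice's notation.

Worklist (10 pops):
  #1 pop 0: in=+ → ⊤ (was 0); enqueue []
  #2 pop 1: in=⊤ → ⊤ (was 0); enqueue []
  #3 pop 2: in=⊥ → + (no change)
  #4 pop 3: in=⊤ → ⊤ (was ⊥); enqueue [2]
  #5 pop 4: in=⊤ → ⊤ (was ⊥); enqueue [1]
  #6 pop 2: in=⊤ → ⊤ (was +); enqueue [0,3,4]
  #7 pop 1: in=⊤ → ⊤ (no change)
  #8 pop 0: in=⊤ → ⊤ (no change)
  #9 pop 3: in=⊤ → ⊤ (no change)
  #10 pop 4: in=⊤ → ⊤ (no change)

Fixpoint:
  val[0] = ⊤
  val[1] = ⊤
  val[2] = ⊤
  val[3] = ⊤
  val[4] = ⊤

⊤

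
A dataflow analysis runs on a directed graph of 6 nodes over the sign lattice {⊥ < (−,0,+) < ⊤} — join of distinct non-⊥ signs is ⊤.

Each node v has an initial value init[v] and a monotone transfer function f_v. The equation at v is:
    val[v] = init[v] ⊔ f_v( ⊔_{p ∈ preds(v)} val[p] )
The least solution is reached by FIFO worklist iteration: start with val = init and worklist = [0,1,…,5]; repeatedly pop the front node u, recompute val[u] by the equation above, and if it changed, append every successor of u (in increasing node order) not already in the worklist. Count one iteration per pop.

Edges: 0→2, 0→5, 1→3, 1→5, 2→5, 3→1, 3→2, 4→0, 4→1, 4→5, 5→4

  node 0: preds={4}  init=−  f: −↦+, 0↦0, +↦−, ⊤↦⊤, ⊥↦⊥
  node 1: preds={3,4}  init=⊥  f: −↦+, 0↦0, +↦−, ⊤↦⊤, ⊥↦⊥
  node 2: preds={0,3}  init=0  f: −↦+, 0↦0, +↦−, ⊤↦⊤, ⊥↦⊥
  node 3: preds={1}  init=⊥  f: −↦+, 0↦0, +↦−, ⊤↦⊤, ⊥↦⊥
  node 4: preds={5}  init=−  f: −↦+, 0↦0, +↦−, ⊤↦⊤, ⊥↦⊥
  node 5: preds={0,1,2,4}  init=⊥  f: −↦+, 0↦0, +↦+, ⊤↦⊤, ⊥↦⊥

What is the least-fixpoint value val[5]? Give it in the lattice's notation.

⊤

Iteration log — 15 steps:
  step 1. node 0  ⊔preds=−  new=⊤  old=−  +wl: 
  step 2. node 1  ⊔preds=−  new=+  old=⊥  +wl: 
  step 3. node 2  ⊔preds=⊤  new=⊤  old=0  +wl: 
  step 4. node 3  ⊔preds=+  new=−  old=⊥  +wl: 1,2
  step 5. node 4  ⊔preds=⊥  new=−  stable
  step 6. node 5  ⊔preds=⊤  new=⊤  old=⊥  +wl: 4
  step 7. node 1  ⊔preds=−  new=+  stable
  step 8. node 2  ⊔preds=⊤  new=⊤  stable
  step 9. node 4  ⊔preds=⊤  new=⊤  old=−  +wl: 0,1,5
  step 10. node 0  ⊔preds=⊤  new=⊤  stable
  step 11. node 1  ⊔preds=⊤  new=⊤  old=+  +wl: 3
  step 12. node 5  ⊔preds=⊤  new=⊤  stable
  step 13. node 3  ⊔preds=⊤  new=⊤  old=−  +wl: 1,2
  step 14. node 1  ⊔preds=⊤  new=⊤  stable
  step 15. node 2  ⊔preds=⊤  new=⊤  stable

Least fixpoint reached:
  node 0: ⊤
  node 1: ⊤
  node 2: ⊤
  node 3: ⊤
  node 4: ⊤
  node 5: ⊤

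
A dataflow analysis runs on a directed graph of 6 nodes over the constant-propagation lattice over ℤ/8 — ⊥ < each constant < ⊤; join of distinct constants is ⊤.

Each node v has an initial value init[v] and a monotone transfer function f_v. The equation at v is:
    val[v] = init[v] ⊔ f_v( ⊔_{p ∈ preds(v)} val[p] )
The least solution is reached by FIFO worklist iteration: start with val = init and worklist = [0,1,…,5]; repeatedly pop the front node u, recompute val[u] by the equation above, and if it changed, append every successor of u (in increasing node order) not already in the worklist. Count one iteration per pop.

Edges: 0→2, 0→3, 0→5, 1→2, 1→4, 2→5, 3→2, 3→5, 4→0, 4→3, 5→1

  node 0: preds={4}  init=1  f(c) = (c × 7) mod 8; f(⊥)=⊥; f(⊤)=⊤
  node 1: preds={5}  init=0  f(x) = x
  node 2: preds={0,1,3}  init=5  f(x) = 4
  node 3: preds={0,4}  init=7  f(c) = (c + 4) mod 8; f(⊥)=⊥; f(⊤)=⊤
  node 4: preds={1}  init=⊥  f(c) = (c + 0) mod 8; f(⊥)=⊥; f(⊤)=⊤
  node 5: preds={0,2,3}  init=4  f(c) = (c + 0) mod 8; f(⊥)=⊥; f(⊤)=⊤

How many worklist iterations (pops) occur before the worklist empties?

12

Worklist (12 pops):
  #1 pop 0: in=⊥ → 1 (no change)
  #2 pop 1: in=4 → ⊤ (was 0); enqueue []
  #3 pop 2: in=⊤ → ⊤ (was 5); enqueue []
  #4 pop 3: in=1 → ⊤ (was 7); enqueue [2]
  #5 pop 4: in=⊤ → ⊤ (was ⊥); enqueue [0,3]
  #6 pop 5: in=⊤ → ⊤ (was 4); enqueue [1]
  #7 pop 2: in=⊤ → ⊤ (no change)
  #8 pop 0: in=⊤ → ⊤ (was 1); enqueue [2,5]
  #9 pop 3: in=⊤ → ⊤ (no change)
  #10 pop 1: in=⊤ → ⊤ (no change)
  #11 pop 2: in=⊤ → ⊤ (no change)
  #12 pop 5: in=⊤ → ⊤ (no change)

Fixpoint:
  val[0] = ⊤
  val[1] = ⊤
  val[2] = ⊤
  val[3] = ⊤
  val[4] = ⊤
  val[5] = ⊤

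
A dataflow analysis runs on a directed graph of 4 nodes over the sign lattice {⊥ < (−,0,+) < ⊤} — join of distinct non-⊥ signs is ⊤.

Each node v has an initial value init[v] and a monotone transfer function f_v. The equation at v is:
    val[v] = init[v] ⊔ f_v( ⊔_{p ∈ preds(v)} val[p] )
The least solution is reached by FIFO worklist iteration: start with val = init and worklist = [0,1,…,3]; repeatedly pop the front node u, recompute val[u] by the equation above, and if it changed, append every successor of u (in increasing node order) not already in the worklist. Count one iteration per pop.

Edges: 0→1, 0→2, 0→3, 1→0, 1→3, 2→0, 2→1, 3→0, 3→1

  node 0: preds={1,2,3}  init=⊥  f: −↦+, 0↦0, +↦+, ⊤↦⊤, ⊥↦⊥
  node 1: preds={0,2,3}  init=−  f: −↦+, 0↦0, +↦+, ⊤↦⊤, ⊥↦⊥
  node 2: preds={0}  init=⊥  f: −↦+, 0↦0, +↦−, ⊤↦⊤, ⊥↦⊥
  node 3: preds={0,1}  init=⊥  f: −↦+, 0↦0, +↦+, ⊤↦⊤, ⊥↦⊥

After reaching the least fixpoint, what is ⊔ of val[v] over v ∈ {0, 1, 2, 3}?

Iteration log — 10 steps:
  step 1. node 0  ⊔preds=−  new=+  old=⊥  +wl: 
  step 2. node 1  ⊔preds=+  new=⊤  old=−  +wl: 0
  step 3. node 2  ⊔preds=+  new=−  old=⊥  +wl: 1
  step 4. node 3  ⊔preds=⊤  new=⊤  old=⊥  +wl: 
  step 5. node 0  ⊔preds=⊤  new=⊤  old=+  +wl: 2,3
  step 6. node 1  ⊔preds=⊤  new=⊤  stable
  step 7. node 2  ⊔preds=⊤  new=⊤  old=−  +wl: 0,1
  step 8. node 3  ⊔preds=⊤  new=⊤  stable
  step 9. node 0  ⊔preds=⊤  new=⊤  stable
  step 10. node 1  ⊔preds=⊤  new=⊤  stable

Least fixpoint reached:
  node 0: ⊤
  node 1: ⊤
  node 2: ⊤
  node 3: ⊤

⊤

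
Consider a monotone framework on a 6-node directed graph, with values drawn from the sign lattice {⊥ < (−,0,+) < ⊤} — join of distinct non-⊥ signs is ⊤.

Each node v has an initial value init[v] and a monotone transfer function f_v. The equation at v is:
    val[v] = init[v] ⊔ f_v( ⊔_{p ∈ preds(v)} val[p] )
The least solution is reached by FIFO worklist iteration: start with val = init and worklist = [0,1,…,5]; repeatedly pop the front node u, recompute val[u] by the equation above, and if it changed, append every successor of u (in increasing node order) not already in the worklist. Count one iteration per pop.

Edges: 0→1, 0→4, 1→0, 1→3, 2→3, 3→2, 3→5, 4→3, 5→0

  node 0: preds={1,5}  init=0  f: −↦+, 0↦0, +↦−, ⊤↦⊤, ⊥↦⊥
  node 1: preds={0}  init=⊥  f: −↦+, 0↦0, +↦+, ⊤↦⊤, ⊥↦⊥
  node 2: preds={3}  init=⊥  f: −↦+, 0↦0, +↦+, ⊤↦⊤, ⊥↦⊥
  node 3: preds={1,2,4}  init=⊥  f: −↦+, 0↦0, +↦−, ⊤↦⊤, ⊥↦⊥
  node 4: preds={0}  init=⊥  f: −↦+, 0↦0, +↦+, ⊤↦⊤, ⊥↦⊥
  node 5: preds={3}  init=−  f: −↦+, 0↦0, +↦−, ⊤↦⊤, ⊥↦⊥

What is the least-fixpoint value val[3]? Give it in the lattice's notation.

Worklist (9 pops):
  #1 pop 0: in=− → ⊤ (was 0); enqueue []
  #2 pop 1: in=⊤ → ⊤ (was ⊥); enqueue [0]
  #3 pop 2: in=⊥ → ⊥ (no change)
  #4 pop 3: in=⊤ → ⊤ (was ⊥); enqueue [2]
  #5 pop 4: in=⊤ → ⊤ (was ⊥); enqueue [3]
  #6 pop 5: in=⊤ → ⊤ (was −); enqueue []
  #7 pop 0: in=⊤ → ⊤ (no change)
  #8 pop 2: in=⊤ → ⊤ (was ⊥); enqueue []
  #9 pop 3: in=⊤ → ⊤ (no change)

Fixpoint:
  val[0] = ⊤
  val[1] = ⊤
  val[2] = ⊤
  val[3] = ⊤
  val[4] = ⊤
  val[5] = ⊤

⊤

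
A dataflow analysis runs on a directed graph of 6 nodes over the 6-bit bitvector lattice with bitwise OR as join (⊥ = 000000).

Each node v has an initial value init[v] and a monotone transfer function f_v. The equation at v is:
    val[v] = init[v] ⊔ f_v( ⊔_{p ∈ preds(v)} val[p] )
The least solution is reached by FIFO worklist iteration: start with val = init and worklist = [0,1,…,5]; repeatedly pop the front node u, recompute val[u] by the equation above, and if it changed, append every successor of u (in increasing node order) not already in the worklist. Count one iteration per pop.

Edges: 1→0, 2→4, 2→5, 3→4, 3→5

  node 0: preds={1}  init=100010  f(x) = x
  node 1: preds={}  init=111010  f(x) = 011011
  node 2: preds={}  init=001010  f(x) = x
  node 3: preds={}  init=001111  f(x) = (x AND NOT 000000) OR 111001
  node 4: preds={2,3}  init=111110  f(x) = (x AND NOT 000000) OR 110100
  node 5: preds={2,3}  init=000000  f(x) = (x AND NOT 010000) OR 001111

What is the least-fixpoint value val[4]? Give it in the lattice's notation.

Trace (7 dequeues):
  [1] u=0 | in 111010 | out 111010 | prev 100010 | push {}
  [2] u=1 | in 000000 | out 111011 | prev 111010 | push {0}
  [3] u=2 | in 000000 | out 001010 | ==
  [4] u=3 | in 000000 | out 111111 | prev 001111 | push {}
  [5] u=4 | in 111111 | out 111111 | prev 111110 | push {}
  [6] u=5 | in 111111 | out 101111 | prev 000000 | push {}
  [7] u=0 | in 111011 | out 111011 | prev 111010 | push {}

Converged values:
  [0] 111011
  [1] 111011
  [2] 001010
  [3] 111111
  [4] 111111
  [5] 101111

111111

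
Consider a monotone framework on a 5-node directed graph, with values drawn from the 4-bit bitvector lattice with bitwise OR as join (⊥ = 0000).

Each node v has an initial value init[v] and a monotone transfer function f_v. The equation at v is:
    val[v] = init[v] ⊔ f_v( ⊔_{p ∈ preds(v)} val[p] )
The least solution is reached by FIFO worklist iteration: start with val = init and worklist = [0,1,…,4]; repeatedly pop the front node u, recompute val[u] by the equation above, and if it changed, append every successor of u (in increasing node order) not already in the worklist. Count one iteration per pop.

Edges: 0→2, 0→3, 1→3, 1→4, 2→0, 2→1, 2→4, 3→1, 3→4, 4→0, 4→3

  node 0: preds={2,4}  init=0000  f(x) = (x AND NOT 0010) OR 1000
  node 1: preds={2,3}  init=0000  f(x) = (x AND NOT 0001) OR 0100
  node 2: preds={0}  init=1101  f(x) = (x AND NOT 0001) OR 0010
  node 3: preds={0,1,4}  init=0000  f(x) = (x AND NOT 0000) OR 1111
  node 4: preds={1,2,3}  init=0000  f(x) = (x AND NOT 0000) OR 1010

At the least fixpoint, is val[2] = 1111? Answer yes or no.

yes

Worklist (9 pops):
  #1 pop 0: in=1101 → 1101 (was 0000); enqueue []
  #2 pop 1: in=1101 → 1100 (was 0000); enqueue []
  #3 pop 2: in=1101 → 1111 (was 1101); enqueue [0,1]
  #4 pop 3: in=1101 → 1111 (was 0000); enqueue []
  #5 pop 4: in=1111 → 1111 (was 0000); enqueue [3]
  #6 pop 0: in=1111 → 1101 (no change)
  #7 pop 1: in=1111 → 1110 (was 1100); enqueue [4]
  #8 pop 3: in=1111 → 1111 (no change)
  #9 pop 4: in=1111 → 1111 (no change)

Fixpoint:
  val[0] = 1101
  val[1] = 1110
  val[2] = 1111
  val[3] = 1111
  val[4] = 1111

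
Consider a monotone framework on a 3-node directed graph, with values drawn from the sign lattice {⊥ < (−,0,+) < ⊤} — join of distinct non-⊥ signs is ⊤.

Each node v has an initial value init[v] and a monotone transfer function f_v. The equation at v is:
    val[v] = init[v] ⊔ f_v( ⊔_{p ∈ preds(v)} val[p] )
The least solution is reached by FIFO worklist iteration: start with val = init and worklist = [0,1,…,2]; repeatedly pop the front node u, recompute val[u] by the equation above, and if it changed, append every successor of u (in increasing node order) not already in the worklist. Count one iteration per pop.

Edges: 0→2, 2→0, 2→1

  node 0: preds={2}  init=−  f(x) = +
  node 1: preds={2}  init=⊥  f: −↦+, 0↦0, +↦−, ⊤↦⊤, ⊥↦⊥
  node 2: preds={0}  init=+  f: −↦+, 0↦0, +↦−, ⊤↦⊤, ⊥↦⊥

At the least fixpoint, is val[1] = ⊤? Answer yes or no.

yes

Trace (5 dequeues):
  [1] u=0 | in + | out ⊤ | prev − | push {}
  [2] u=1 | in + | out − | prev ⊥ | push {}
  [3] u=2 | in ⊤ | out ⊤ | prev + | push {0,1}
  [4] u=0 | in ⊤ | out ⊤ | ==
  [5] u=1 | in ⊤ | out ⊤ | prev − | push {}

Converged values:
  [0] ⊤
  [1] ⊤
  [2] ⊤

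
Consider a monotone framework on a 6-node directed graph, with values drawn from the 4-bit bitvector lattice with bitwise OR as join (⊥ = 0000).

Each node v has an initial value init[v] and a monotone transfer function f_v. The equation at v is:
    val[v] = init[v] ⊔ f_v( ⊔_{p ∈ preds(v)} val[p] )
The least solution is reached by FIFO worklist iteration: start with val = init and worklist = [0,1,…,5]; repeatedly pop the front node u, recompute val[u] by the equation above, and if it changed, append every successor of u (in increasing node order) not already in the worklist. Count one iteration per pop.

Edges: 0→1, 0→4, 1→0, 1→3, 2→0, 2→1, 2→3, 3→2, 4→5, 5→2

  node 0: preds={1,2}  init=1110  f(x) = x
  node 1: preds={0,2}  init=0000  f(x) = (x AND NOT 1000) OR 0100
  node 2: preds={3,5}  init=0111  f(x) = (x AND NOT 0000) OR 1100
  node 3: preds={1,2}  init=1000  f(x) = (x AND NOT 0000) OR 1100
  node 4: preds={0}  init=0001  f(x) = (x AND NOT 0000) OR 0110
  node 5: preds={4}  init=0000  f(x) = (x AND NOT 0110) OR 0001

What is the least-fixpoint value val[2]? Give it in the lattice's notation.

1111

Iteration log — 9 steps:
  step 1. node 0  ⊔preds=0111  new=1111  old=1110  +wl: 
  step 2. node 1  ⊔preds=1111  new=0111  old=0000  +wl: 0
  step 3. node 2  ⊔preds=1000  new=1111  old=0111  +wl: 1
  step 4. node 3  ⊔preds=1111  new=1111  old=1000  +wl: 2
  step 5. node 4  ⊔preds=1111  new=1111  old=0001  +wl: 
  step 6. node 5  ⊔preds=1111  new=1001  old=0000  +wl: 
  step 7. node 0  ⊔preds=1111  new=1111  stable
  step 8. node 1  ⊔preds=1111  new=0111  stable
  step 9. node 2  ⊔preds=1111  new=1111  stable

Least fixpoint reached:
  node 0: 1111
  node 1: 0111
  node 2: 1111
  node 3: 1111
  node 4: 1111
  node 5: 1001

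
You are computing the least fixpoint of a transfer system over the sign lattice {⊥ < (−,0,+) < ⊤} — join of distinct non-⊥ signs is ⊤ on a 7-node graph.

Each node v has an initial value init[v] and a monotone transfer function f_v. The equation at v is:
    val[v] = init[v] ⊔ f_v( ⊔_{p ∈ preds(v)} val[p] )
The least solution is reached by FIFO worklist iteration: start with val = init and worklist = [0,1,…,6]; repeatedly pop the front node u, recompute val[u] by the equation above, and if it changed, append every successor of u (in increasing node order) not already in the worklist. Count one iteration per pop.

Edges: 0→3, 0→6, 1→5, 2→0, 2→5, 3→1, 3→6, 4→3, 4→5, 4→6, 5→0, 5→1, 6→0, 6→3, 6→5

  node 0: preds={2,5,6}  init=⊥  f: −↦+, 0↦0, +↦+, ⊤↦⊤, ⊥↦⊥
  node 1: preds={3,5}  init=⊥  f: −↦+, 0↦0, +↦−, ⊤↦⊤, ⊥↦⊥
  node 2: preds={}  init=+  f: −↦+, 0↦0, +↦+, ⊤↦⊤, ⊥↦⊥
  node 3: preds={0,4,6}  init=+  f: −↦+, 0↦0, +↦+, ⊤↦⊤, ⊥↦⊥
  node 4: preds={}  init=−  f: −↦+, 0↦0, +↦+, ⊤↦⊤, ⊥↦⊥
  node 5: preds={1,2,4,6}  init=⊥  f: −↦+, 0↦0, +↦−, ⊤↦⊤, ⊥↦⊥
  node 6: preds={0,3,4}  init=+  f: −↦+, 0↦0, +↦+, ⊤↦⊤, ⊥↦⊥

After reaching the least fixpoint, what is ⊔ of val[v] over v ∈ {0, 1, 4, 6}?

⊤

Iteration log — 12 steps:
  step 1. node 0  ⊔preds=+  new=+  old=⊥  +wl: 
  step 2. node 1  ⊔preds=+  new=−  old=⊥  +wl: 
  step 3. node 2  ⊔preds=⊥  new=+  stable
  step 4. node 3  ⊔preds=⊤  new=⊤  old=+  +wl: 1
  step 5. node 4  ⊔preds=⊥  new=−  stable
  step 6. node 5  ⊔preds=⊤  new=⊤  old=⊥  +wl: 0
  step 7. node 6  ⊔preds=⊤  new=⊤  old=+  +wl: 3,5
  step 8. node 1  ⊔preds=⊤  new=⊤  old=−  +wl: 
  step 9. node 0  ⊔preds=⊤  new=⊤  old=+  +wl: 6
  step 10. node 3  ⊔preds=⊤  new=⊤  stable
  step 11. node 5  ⊔preds=⊤  new=⊤  stable
  step 12. node 6  ⊔preds=⊤  new=⊤  stable

Least fixpoint reached:
  node 0: ⊤
  node 1: ⊤
  node 2: +
  node 3: ⊤
  node 4: −
  node 5: ⊤
  node 6: ⊤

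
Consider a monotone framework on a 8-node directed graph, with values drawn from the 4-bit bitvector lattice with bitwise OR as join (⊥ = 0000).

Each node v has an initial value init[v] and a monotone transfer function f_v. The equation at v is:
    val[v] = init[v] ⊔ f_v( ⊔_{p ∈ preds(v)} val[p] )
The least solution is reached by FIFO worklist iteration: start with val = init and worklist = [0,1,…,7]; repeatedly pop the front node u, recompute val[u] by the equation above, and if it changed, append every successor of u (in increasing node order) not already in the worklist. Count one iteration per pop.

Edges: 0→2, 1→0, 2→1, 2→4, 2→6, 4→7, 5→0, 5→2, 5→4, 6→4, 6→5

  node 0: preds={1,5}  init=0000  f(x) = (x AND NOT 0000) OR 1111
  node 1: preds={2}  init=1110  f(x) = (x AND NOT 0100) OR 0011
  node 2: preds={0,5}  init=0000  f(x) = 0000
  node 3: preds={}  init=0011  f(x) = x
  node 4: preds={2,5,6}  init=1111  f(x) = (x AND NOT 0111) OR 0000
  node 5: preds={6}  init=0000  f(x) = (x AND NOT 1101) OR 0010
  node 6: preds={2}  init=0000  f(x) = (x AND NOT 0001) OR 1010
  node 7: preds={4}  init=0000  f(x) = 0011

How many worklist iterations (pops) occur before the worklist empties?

12

Iteration log — 12 steps:
  step 1. node 0  ⊔preds=1110  new=1111  old=0000  +wl: 
  step 2. node 1  ⊔preds=0000  new=1111  old=1110  +wl: 0
  step 3. node 2  ⊔preds=1111  new=0000  stable
  step 4. node 3  ⊔preds=0000  new=0011  stable
  step 5. node 4  ⊔preds=0000  new=1111  stable
  step 6. node 5  ⊔preds=0000  new=0010  old=0000  +wl: 2,4
  step 7. node 6  ⊔preds=0000  new=1010  old=0000  +wl: 5
  step 8. node 7  ⊔preds=1111  new=0011  old=0000  +wl: 
  step 9. node 0  ⊔preds=1111  new=1111  stable
  step 10. node 2  ⊔preds=1111  new=0000  stable
  step 11. node 4  ⊔preds=1010  new=1111  stable
  step 12. node 5  ⊔preds=1010  new=0010  stable

Least fixpoint reached:
  node 0: 1111
  node 1: 1111
  node 2: 0000
  node 3: 0011
  node 4: 1111
  node 5: 0010
  node 6: 1010
  node 7: 0011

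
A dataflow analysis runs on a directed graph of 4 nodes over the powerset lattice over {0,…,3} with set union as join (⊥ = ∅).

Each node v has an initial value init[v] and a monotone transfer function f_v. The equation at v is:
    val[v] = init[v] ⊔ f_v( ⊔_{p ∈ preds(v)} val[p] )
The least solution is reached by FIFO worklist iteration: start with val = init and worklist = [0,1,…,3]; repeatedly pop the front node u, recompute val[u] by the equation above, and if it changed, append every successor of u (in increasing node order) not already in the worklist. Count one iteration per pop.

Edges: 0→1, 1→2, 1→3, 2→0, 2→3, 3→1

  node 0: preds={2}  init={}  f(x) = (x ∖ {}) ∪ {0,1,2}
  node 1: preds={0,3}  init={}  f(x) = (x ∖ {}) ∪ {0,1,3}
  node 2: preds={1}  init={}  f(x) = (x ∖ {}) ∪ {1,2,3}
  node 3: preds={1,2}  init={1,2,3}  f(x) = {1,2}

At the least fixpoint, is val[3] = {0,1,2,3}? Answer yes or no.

no

Iteration log — 6 steps:
  step 1. node 0  ⊔preds={}  new={0,1,2}  old={}  +wl: 
  step 2. node 1  ⊔preds={0,1,2,3}  new={0,1,2,3}  old={}  +wl: 
  step 3. node 2  ⊔preds={0,1,2,3}  new={0,1,2,3}  old={}  +wl: 0
  step 4. node 3  ⊔preds={0,1,2,3}  new={1,2,3}  stable
  step 5. node 0  ⊔preds={0,1,2,3}  new={0,1,2,3}  old={0,1,2}  +wl: 1
  step 6. node 1  ⊔preds={0,1,2,3}  new={0,1,2,3}  stable

Least fixpoint reached:
  node 0: {0,1,2,3}
  node 1: {0,1,2,3}
  node 2: {0,1,2,3}
  node 3: {1,2,3}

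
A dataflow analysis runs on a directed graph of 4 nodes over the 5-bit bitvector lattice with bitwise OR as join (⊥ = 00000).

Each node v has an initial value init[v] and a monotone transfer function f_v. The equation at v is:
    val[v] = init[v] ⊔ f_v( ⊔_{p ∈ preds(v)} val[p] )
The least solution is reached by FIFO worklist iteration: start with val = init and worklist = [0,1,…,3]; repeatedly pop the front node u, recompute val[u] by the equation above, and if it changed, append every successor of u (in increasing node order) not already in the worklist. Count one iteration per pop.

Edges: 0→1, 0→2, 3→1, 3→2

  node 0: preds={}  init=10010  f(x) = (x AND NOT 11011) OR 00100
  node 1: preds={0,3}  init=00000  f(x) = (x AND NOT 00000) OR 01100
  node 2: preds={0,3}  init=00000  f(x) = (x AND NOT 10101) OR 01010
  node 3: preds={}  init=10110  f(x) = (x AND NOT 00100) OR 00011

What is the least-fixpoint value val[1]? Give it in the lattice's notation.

Iteration log — 6 steps:
  step 1. node 0  ⊔preds=00000  new=10110  old=10010  +wl: 
  step 2. node 1  ⊔preds=10110  new=11110  old=00000  +wl: 
  step 3. node 2  ⊔preds=10110  new=01010  old=00000  +wl: 
  step 4. node 3  ⊔preds=00000  new=10111  old=10110  +wl: 1,2
  step 5. node 1  ⊔preds=10111  new=11111  old=11110  +wl: 
  step 6. node 2  ⊔preds=10111  new=01010  stable

Least fixpoint reached:
  node 0: 10110
  node 1: 11111
  node 2: 01010
  node 3: 10111

11111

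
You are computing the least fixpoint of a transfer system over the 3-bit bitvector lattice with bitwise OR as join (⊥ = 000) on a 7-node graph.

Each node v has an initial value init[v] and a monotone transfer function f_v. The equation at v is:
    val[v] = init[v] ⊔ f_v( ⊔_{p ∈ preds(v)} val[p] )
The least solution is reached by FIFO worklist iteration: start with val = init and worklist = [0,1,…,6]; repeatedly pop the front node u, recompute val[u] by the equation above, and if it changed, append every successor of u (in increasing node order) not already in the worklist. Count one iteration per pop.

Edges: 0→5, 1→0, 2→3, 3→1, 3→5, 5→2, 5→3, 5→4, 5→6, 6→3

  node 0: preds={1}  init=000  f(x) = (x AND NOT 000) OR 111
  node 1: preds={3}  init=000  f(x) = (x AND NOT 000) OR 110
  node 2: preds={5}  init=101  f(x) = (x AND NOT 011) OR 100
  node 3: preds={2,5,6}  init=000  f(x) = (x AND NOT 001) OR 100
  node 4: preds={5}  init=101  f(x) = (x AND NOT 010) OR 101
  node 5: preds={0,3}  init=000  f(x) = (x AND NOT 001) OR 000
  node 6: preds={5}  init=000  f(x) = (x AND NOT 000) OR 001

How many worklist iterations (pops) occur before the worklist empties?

Iteration log — 14 steps:
  step 1. node 0  ⊔preds=000  new=111  old=000  +wl: 
  step 2. node 1  ⊔preds=000  new=110  old=000  +wl: 0
  step 3. node 2  ⊔preds=000  new=101  stable
  step 4. node 3  ⊔preds=101  new=100  old=000  +wl: 1
  step 5. node 4  ⊔preds=000  new=101  stable
  step 6. node 5  ⊔preds=111  new=110  old=000  +wl: 2,3,4
  step 7. node 6  ⊔preds=110  new=111  old=000  +wl: 
  step 8. node 0  ⊔preds=110  new=111  stable
  step 9. node 1  ⊔preds=100  new=110  stable
  step 10. node 2  ⊔preds=110  new=101  stable
  step 11. node 3  ⊔preds=111  new=110  old=100  +wl: 1,5
  step 12. node 4  ⊔preds=110  new=101  stable
  step 13. node 1  ⊔preds=110  new=110  stable
  step 14. node 5  ⊔preds=111  new=110  stable

Least fixpoint reached:
  node 0: 111
  node 1: 110
  node 2: 101
  node 3: 110
  node 4: 101
  node 5: 110
  node 6: 111

14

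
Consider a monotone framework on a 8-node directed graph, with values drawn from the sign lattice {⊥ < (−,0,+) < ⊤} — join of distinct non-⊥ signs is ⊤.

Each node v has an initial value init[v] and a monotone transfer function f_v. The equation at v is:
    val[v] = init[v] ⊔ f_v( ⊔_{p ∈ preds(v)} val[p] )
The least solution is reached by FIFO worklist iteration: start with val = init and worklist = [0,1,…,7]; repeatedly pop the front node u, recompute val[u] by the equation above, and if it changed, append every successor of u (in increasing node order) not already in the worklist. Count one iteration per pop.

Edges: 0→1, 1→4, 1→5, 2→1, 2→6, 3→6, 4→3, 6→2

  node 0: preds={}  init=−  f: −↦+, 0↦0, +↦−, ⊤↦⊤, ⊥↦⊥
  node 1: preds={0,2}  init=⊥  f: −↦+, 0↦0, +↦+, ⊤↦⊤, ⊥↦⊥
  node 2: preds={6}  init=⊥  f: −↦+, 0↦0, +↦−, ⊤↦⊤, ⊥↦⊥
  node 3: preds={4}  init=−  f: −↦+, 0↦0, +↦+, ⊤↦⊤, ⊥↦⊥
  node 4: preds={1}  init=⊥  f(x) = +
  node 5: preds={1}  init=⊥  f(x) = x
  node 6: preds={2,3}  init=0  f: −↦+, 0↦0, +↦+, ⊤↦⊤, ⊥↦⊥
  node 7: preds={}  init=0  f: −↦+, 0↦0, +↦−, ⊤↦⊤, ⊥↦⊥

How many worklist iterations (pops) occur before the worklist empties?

15

Trace (15 dequeues):
  [1] u=0 | in ⊥ | out − | ==
  [2] u=1 | in − | out + | prev ⊥ | push {}
  [3] u=2 | in 0 | out 0 | prev ⊥ | push {1}
  [4] u=3 | in ⊥ | out − | ==
  [5] u=4 | in + | out + | prev ⊥ | push {3}
  [6] u=5 | in + | out + | prev ⊥ | push {}
  [7] u=6 | in ⊤ | out ⊤ | prev 0 | push {2}
  [8] u=7 | in ⊥ | out 0 | ==
  [9] u=1 | in ⊤ | out ⊤ | prev + | push {4,5}
  [10] u=3 | in + | out ⊤ | prev − | push {6}
  [11] u=2 | in ⊤ | out ⊤ | prev 0 | push {1}
  [12] u=4 | in ⊤ | out + | ==
  [13] u=5 | in ⊤ | out ⊤ | prev + | push {}
  [14] u=6 | in ⊤ | out ⊤ | ==
  [15] u=1 | in ⊤ | out ⊤ | ==

Converged values:
  [0] −
  [1] ⊤
  [2] ⊤
  [3] ⊤
  [4] +
  [5] ⊤
  [6] ⊤
  [7] 0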